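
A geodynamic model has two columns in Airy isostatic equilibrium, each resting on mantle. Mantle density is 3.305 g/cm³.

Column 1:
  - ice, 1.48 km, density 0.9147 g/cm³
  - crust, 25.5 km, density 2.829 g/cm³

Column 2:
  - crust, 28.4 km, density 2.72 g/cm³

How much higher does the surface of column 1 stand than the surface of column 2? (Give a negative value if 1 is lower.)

For any compensation level in the mantle, the mantle terms cancel and isostasy reduces to e = (Σt_1 − Σt_2) − (Σ(ρt)_1 − Σ(ρt)_2) / ρ_m.
Σt_1 = 26.98 km; Σt_2 = 28.4 km; Σ(ρt)_1 = 73.493256; Σ(ρt)_2 = 77.248 (in km·g/cm³).
e = (26.98 − 28.4) − (73.493256 − 77.248) / 3.305 = −0.284 km.

−0.284 km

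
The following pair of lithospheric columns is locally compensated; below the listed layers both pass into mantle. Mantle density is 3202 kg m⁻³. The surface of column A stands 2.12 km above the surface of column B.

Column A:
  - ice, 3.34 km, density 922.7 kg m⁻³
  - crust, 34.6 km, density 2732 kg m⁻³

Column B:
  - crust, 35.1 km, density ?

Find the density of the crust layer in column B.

2720 kg m⁻³

Take the compensation level at the base of the deeper column (depth z_c below the surface of column A) and equate Σ ρ_i t_i down to z_c; mantle fills any gap and the z_c terms cancel.
Column A: 3.34×922.7 + 34.6×2732 + (z_c − 37.94)×3202
Column B: 2.12×0 + 35.1×ρ + (z_c − 2.12 − 35.1)×3202
The z_c×3202 term appears on both sides and cancels. Collect the known terms of each column as K = Σ(ρt)_known − 3202 × (depth of known layers): K_A = 97609.018 − 3202×37.94 = −23874.862; K_B = 0 − 3202×(2.12 + 35.1) = −119178.44.
Balance: K_A = K_B + 35.1×ρ, so ρ = (K_A − K_B)/35.1 = 95303.6/35.1 = 2720 kg m⁻³.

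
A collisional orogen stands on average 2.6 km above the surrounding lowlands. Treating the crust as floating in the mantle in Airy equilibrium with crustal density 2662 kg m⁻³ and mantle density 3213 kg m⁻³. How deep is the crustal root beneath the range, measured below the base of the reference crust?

12.6 km

For local isostatic compensation: the weight of the topography is balanced by the buoyancy of the root, ρ_c h = (ρ_m − ρ_c) r.
r = h · ρ_c / (ρ_m − ρ_c) = 2.6 km × 2662 / (3213 − 2662) = 12.6 km.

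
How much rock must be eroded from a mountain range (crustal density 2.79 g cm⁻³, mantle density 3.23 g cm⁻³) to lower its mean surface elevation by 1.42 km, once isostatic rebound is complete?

10.4 km

Net drop Δ = e − u = e − e ρ_c/ρ_m = e (ρ_m − ρ_c)/ρ_m.
e = Δ ρ_m/(ρ_m − ρ_c) = 1.42 km × 3.23/0.44 = 10.4 km.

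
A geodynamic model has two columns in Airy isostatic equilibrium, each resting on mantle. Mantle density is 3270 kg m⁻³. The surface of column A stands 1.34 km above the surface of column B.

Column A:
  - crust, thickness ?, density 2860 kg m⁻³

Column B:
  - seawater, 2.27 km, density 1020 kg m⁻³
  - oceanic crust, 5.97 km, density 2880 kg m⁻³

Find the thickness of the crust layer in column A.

Take the compensation level at the base of the deeper column (depth z_c below the surface of column A) and equate Σ ρ_i t_i down to z_c; mantle fills any gap and the z_c terms cancel.
Column A: x×2860 + (z_c − 0 − x)×3270
Column B: 1.34×0 + 2.27×1020 + 5.97×2880 + (z_c − 1.34 − 8.24)×3270
The z_c×3270 term appears on both sides and cancels. Collect the known terms of each column as K = Σ(ρt)_known − 3270 × (depth of known layers): K_A = 0 − 3270×0 = 0; K_B = 19509 − 3270×(1.34 + 8.24) = −11817.6.
Balance: K_A − x×(3270 − 2860) = K_B, so x = (K_A − K_B)/(3270 − 2860) = 11817.6/410 = 28.8 km.

28.8 km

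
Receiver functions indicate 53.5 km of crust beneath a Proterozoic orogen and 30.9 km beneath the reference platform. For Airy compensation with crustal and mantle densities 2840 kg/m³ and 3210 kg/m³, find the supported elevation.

Excess crust Δ = 53.5 km − 30.9 km = 22.6 km, split between elevation h and root r with h + r = Δ.
Airy balance ρ_c h = (ρ_m − ρ_c) r gives r = h ρ_c/(ρ_m − ρ_c), so h (1 + ρ_c/(ρ_m − ρ_c)) = Δ, i.e. h = Δ (ρ_m − ρ_c)/ρ_m.
h = 22.6 km × 370/3210 = 2.6 km.

2.6 km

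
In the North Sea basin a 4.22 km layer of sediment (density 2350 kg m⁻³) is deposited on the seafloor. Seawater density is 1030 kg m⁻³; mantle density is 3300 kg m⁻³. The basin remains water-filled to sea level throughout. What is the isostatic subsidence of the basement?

Submarine loading: the sediment displaces seawater, and the subsidence is in turn flooded, so s (ρ_m − ρ_w) = t (ρ_sed − ρ_w).
s = 4.22 km × (2350 − 1030) / (3300 − 1030) = 2.45 km.

2.45 km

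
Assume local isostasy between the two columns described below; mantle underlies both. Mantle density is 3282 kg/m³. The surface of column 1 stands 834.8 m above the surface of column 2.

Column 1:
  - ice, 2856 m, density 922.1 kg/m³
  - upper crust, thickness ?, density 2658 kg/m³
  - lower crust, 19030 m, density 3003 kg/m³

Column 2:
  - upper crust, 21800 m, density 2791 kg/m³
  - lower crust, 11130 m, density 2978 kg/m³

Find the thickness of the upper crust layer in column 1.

7660 m

Take the compensation level at the base of the deeper column (depth z_c below the surface of column 1) and equate Σ ρ_i t_i down to z_c; mantle fills any gap and the z_c terms cancel.
Column 1: 2856×922.1 + x×2658 + 19030×3003 + (z_c − 21886 − x)×3282
Column 2: 834.8×0 + 21800×2791 + 11130×2978 + (z_c − 834.8 − 32930)×3282
The z_c×3282 term appears on both sides and cancels. Collect the known terms of each column as K = Σ(ρt)_known − 3282 × (depth of known layers): K_1 = 59780607.6 − 3282×21886 = −12049244.4; K_2 = 93988940 − 3282×(834.8 + 32930) = −16827133.6.
Balance: K_1 − x×(3282 − 2658) = K_2, so x = (K_1 − K_2)/(3282 − 2658) = 4777890/624 = 7660 m.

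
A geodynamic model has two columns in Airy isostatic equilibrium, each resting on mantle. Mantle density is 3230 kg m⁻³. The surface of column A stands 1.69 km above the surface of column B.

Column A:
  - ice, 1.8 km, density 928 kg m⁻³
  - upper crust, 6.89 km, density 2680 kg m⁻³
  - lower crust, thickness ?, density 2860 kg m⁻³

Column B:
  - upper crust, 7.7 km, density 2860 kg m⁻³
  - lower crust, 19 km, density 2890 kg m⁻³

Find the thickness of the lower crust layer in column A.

18.5 km

Take the compensation level at the base of the deeper column (depth z_c below the surface of column A) and equate Σ ρ_i t_i down to z_c; mantle fills any gap and the z_c terms cancel.
Column A: 1.8×928 + 6.89×2680 + x×2860 + (z_c − 8.69 − x)×3230
Column B: 1.69×0 + 7.7×2860 + 19×2890 + (z_c − 1.69 − 26.7)×3230
The z_c×3230 term appears on both sides and cancels. Collect the known terms of each column as K = Σ(ρt)_known − 3230 × (depth of known layers): K_A = 20135.6 − 3230×8.69 = −7933.1; K_B = 76932 − 3230×(1.69 + 26.7) = −14767.7.
Balance: K_A − x×(3230 − 2860) = K_B, so x = (K_A − K_B)/(3230 − 2860) = 6834.6/370 = 18.5 km.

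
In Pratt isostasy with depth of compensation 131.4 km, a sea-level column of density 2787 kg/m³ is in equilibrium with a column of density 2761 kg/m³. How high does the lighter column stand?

1.24 km

ρ_ref D = ρ (D + h) → h = D (ρ_ref − ρ)/ρ.
h = 131.4 km × (2787 − 2761)/2761 = 1.24 km.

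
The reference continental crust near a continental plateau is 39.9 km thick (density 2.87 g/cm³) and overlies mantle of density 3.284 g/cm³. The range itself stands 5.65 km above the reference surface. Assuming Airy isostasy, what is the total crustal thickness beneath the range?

Root depth r = h ρ_c / (ρ_m − ρ_c) = 5.65 km × 2.87 / 0.414 = 39.17 km.
Total thickness = T + h + r = 39.9 km + 5.65 km + 39.17 km = 84.7 km.

84.7 km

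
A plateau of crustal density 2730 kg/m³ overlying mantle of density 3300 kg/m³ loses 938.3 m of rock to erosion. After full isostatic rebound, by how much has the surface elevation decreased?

Rebound u = e ρ_c/ρ_m = 938.3 m × 2730/3300 = 776.2 m.
Net surface drop = e − u = 938.3 m − 776.2 m = e (ρ_m − ρ_c)/ρ_m = 162 m.

162 m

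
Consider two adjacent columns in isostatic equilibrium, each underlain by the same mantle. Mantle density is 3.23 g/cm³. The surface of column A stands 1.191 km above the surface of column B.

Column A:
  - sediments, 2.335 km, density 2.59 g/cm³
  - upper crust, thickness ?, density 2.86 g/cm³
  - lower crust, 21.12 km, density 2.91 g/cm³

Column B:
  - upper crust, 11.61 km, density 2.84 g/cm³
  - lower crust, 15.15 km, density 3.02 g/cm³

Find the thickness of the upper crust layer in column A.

Take the compensation level at the base of the deeper column (depth z_c below the surface of column A) and equate Σ ρ_i t_i down to z_c; mantle fills any gap and the z_c terms cancel.
Column A: 2.335×2.59 + x×2.86 + 21.12×2.91 + (z_c − 23.455 − x)×3.23
Column B: 1.191×0 + 11.61×2.84 + 15.15×3.02 + (z_c − 1.191 − 26.76)×3.23
The z_c×3.23 term appears on both sides and cancels. Collect the known terms of each column as K = Σ(ρt)_known − 3.23 × (depth of known layers): K_A = 67.50685 − 3.23×23.455 = −8.2528; K_B = 78.7254 − 3.23×(1.191 + 26.76) = −11.55633.
Balance: K_A − x×(3.23 − 2.86) = K_B, so x = (K_A − K_B)/(3.23 − 2.86) = 3.30353/0.37 = 8.93 km.

8.93 km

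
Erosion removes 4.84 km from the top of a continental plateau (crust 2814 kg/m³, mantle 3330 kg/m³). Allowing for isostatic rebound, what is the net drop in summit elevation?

Rebound u = e ρ_c/ρ_m = 4.84 km × 2814/3330 = 4.09 km.
Net surface drop = e − u = 4.84 km − 4.09 km = e (ρ_m − ρ_c)/ρ_m = 0.75 km.

0.75 km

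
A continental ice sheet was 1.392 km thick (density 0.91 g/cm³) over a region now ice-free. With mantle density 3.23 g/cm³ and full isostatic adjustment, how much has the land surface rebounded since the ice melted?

0.392 km

Removing the load lets mantle flow back in; uplift u satisfies ρ_ice t = ρ_m u.
u = t ρ_ice/ρ_m = 1.392 km × 0.91/3.23 = 0.392 km.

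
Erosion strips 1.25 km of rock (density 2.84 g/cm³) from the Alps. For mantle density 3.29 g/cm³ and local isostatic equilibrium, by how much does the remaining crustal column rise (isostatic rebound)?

Unloading: uplift u = e ρ_c/ρ_m = 1.25 km × 2.84/3.29 = 1.08 km.

1.08 km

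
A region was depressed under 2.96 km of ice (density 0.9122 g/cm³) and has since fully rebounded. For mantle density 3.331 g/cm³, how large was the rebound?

Removing the load lets mantle flow back in; uplift u satisfies ρ_ice t = ρ_m u.
u = t ρ_ice/ρ_m = 2.96 km × 0.9122/3.331 = 0.811 km.

0.811 km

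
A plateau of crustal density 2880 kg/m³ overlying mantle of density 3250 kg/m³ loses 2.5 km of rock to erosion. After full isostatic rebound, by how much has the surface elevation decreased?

0.285 km

Rebound u = e ρ_c/ρ_m = 2.5 km × 2880/3250 = 2.215 km.
Net surface drop = e − u = 2.5 km − 2.215 km = e (ρ_m − ρ_c)/ρ_m = 0.285 km.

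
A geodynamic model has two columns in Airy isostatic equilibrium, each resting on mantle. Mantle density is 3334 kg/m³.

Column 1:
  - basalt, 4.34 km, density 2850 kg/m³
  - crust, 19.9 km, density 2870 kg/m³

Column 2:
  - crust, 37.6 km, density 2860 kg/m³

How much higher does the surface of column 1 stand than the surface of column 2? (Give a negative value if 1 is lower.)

For any compensation level in the mantle, the mantle terms cancel and isostasy reduces to e = (Σt_1 − Σt_2) − (Σ(ρt)_1 − Σ(ρt)_2) / ρ_m.
Σt_1 = 24.24 km; Σt_2 = 37.6 km; Σ(ρt)_1 = 69482; Σ(ρt)_2 = 107536 (in km·kg/m³).
e = (24.24 − 37.6) − (69482 − 107536) / 3334 = −1.95 km.

−1.95 km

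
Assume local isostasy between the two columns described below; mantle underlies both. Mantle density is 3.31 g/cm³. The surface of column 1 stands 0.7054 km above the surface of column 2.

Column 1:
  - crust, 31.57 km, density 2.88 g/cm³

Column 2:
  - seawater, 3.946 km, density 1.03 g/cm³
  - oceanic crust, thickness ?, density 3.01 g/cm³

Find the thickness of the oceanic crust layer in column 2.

7.48 km

Take the compensation level at the base of the deeper column (depth z_c below the surface of column 1) and equate Σ ρ_i t_i down to z_c; mantle fills any gap and the z_c terms cancel.
Column 1: 31.57×2.88 + (z_c − 31.57)×3.31
Column 2: 0.7054×0 + 3.946×1.03 + x×3.01 + (z_c − 0.7054 − 3.946 − x)×3.31
The z_c×3.31 term appears on both sides and cancels. Collect the known terms of each column as K = Σ(ρt)_known − 3.31 × (depth of known layers): K_1 = 90.9216 − 3.31×31.57 = −13.5751; K_2 = 4.06438 − 3.31×(0.7054 + 3.946) = −11.331754.
Balance: K_1 = K_2 − x×(3.31 − 3.01), so x = (K_2 − K_1)/(3.31 − 3.01) = 2.24335/0.3 = 7.48 km.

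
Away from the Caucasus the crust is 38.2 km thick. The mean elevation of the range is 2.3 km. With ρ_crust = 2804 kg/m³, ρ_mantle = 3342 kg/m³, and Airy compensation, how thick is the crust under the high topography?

52.5 km

Root depth r = h ρ_c / (ρ_m − ρ_c) = 2.3 km × 2804 / 538 = 11.99 km.
Total thickness = T + h + r = 38.2 km + 2.3 km + 11.99 km = 52.5 km.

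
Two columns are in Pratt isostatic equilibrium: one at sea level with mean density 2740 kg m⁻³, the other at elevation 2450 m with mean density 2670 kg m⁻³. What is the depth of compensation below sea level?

ρ_ref D = ρ (D + h) → D (ρ_ref − ρ) = ρ h.
D = ρ h/(ρ_ref − ρ) = 2670 × 2450 m/(2740 − 2670) = 93400 m.

93400 m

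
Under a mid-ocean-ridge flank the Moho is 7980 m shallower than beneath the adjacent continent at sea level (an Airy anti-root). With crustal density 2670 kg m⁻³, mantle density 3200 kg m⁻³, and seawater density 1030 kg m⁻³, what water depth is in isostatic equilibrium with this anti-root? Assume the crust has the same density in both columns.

Replacing a thickness d of crust by seawater at the top must be balanced by replacing crust with mantle at the base: d (ρ_c − ρ_w) = a (ρ_m − ρ_c).
d = a (ρ_m − ρ_c)/(ρ_c − ρ_w) = 7980 m × 530/1640 = 2580 m.

2580 m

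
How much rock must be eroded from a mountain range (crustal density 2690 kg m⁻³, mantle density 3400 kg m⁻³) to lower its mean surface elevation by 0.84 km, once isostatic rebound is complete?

Net drop Δ = e − u = e − e ρ_c/ρ_m = e (ρ_m − ρ_c)/ρ_m.
e = Δ ρ_m/(ρ_m − ρ_c) = 0.84 km × 3400/710 = 4.02 km.

4.02 km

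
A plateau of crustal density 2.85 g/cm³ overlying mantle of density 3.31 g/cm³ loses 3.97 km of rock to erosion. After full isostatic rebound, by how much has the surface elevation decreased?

0.552 km

Rebound u = e ρ_c/ρ_m = 3.97 km × 2.85/3.31 = 3.418 km.
Net surface drop = e − u = 3.97 km − 3.418 km = e (ρ_m − ρ_c)/ρ_m = 0.552 km.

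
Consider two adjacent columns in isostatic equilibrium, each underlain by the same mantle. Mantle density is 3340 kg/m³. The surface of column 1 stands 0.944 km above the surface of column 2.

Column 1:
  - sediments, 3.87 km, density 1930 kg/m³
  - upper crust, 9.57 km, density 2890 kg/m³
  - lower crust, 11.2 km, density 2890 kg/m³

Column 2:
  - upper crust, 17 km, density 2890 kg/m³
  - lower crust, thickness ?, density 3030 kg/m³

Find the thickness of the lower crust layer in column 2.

Take the compensation level at the base of the deeper column (depth z_c below the surface of column 1) and equate Σ ρ_i t_i down to z_c; mantle fills any gap and the z_c terms cancel.
Column 1: 3.87×1930 + 9.57×2890 + 11.2×2890 + (z_c − 24.64)×3340
Column 2: 0.944×0 + 17×2890 + x×3030 + (z_c − 0.944 − 17 − x)×3340
The z_c×3340 term appears on both sides and cancels. Collect the known terms of each column as K = Σ(ρt)_known − 3340 × (depth of known layers): K_1 = 67494.4 − 3340×24.64 = −14803.2; K_2 = 49130 − 3340×(0.944 + 17) = −10802.96.
Balance: K_1 = K_2 − x×(3340 − 3030), so x = (K_2 − K_1)/(3340 − 3030) = 4000.24/310 = 12.9 km.

12.9 km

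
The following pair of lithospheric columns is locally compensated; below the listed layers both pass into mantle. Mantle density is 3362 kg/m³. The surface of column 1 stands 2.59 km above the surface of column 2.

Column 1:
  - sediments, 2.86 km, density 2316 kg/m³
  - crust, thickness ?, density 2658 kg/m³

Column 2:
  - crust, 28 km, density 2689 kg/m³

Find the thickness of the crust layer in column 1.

34.9 km

Take the compensation level at the base of the deeper column (depth z_c below the surface of column 1) and equate Σ ρ_i t_i down to z_c; mantle fills any gap and the z_c terms cancel.
Column 1: 2.86×2316 + x×2658 + (z_c − 2.86 − x)×3362
Column 2: 2.59×0 + 28×2689 + (z_c − 2.59 − 28)×3362
The z_c×3362 term appears on both sides and cancels. Collect the known terms of each column as K = Σ(ρt)_known − 3362 × (depth of known layers): K_1 = 6623.76 − 3362×2.86 = −2991.56; K_2 = 75292 − 3362×(2.59 + 28) = −27551.58.
Balance: K_1 − x×(3362 − 2658) = K_2, so x = (K_1 − K_2)/(3362 − 2658) = 24560/704 = 34.9 km.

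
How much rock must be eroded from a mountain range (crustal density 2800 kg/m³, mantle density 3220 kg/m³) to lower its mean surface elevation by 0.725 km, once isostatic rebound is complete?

Net drop Δ = e − u = e − e ρ_c/ρ_m = e (ρ_m − ρ_c)/ρ_m.
e = Δ ρ_m/(ρ_m − ρ_c) = 0.725 km × 3220/420 = 5.56 km.

5.56 km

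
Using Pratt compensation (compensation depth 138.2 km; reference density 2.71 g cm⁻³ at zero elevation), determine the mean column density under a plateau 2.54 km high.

2.66 g cm⁻³

Pratt balance: ρ_ref D = ρ (D + h).
ρ = ρ_ref D/(D + h) = 2.71 × 138.2 km/(138.2 km + 2.54 km) = 2.66 g cm⁻³.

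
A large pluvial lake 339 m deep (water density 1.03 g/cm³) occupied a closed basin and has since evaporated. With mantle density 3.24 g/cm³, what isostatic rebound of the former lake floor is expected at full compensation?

u = d ρ_w/ρ_m = 339 m × 1.03/3.24 = 108 m.

108 m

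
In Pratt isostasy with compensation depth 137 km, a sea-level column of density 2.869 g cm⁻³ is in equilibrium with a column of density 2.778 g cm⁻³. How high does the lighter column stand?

ρ_ref D = ρ (D + h) → h = D (ρ_ref − ρ)/ρ.
h = 137 km × (2.869 − 2.778)/2.778 = 4.49 km.

4.49 km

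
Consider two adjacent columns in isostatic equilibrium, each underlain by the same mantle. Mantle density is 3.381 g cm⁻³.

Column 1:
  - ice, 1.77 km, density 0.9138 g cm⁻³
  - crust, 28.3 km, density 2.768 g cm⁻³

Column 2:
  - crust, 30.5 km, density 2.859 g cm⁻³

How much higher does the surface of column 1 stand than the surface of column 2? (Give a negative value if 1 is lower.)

1.71 km

For any compensation level in the mantle, the mantle terms cancel and isostasy reduces to e = (Σt_1 − Σt_2) − (Σ(ρt)_1 − Σ(ρt)_2) / ρ_m.
Σt_1 = 30.07 km; Σt_2 = 30.5 km; Σ(ρt)_1 = 79.951826; Σ(ρt)_2 = 87.1995 (in km·g cm⁻³).
e = (30.07 − 30.5) − (79.951826 − 87.1995) / 3.381 = 1.71 km.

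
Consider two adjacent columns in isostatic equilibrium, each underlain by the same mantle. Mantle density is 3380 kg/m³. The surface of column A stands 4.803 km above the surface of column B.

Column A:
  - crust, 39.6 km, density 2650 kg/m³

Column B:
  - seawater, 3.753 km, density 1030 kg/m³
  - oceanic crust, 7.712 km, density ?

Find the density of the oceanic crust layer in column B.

2880 kg/m³

Take the compensation level at the base of the deeper column (depth z_c below the surface of column A) and equate Σ ρ_i t_i down to z_c; mantle fills any gap and the z_c terms cancel.
Column A: 39.6×2650 + (z_c − 39.6)×3380
Column B: 4.803×0 + 3.753×1030 + 7.712×ρ + (z_c − 4.803 − 11.465)×3380
The z_c×3380 term appears on both sides and cancels. Collect the known terms of each column as K = Σ(ρt)_known − 3380 × (depth of known layers): K_A = 104940 − 3380×39.6 = −28908; K_B = 3865.59 − 3380×(4.803 + 11.465) = −51120.25.
Balance: K_A = K_B + 7.712×ρ, so ρ = (K_A − K_B)/7.712 = 22212.2/7.712 = 2880 kg/m³.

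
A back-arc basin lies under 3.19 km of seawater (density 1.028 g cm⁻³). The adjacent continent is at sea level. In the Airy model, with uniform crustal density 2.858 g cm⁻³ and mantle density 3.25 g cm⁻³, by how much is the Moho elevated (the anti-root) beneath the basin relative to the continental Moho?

14.9 km

By Archimedes' principle applied to the lithosphere: replacing crust with seawater at the top is compensated by replacing crust with mantle at the base: d (ρ_c − ρ_w) = a (ρ_m − ρ_c).
a = d (ρ_c − ρ_w)/(ρ_m − ρ_c) = 3.19 km × 1.83/0.392 = 14.9 km.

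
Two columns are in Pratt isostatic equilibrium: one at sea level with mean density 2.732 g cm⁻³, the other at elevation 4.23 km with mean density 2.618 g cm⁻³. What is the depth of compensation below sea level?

97.1 km

ρ_ref D = ρ (D + h) → D (ρ_ref − ρ) = ρ h.
D = ρ h/(ρ_ref − ρ) = 2.618 × 4.23 km/(2.732 − 2.618) = 97.1 km.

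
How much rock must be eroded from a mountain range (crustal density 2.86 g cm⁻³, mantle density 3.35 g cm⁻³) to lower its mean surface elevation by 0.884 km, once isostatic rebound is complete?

Net drop Δ = e − u = e − e ρ_c/ρ_m = e (ρ_m − ρ_c)/ρ_m.
e = Δ ρ_m/(ρ_m − ρ_c) = 0.884 km × 3.35/0.49 = 6.04 km.

6.04 km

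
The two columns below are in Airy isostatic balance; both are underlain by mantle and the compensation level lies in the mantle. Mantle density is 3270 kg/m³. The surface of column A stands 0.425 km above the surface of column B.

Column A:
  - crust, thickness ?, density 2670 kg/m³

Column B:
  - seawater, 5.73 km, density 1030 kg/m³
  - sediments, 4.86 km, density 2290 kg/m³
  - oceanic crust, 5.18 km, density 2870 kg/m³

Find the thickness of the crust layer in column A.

Take the compensation level at the base of the deeper column (depth z_c below the surface of column A) and equate Σ ρ_i t_i down to z_c; mantle fills any gap and the z_c terms cancel.
Column A: x×2670 + (z_c − 0 − x)×3270
Column B: 0.425×0 + 5.73×1030 + 4.86×2290 + 5.18×2870 + (z_c − 0.425 − 15.77)×3270
The z_c×3270 term appears on both sides and cancels. Collect the known terms of each column as K = Σ(ρt)_known − 3270 × (depth of known layers): K_A = 0 − 3270×0 = 0; K_B = 31897.9 − 3270×(0.425 + 15.77) = −21059.75.
Balance: K_A − x×(3270 − 2670) = K_B, so x = (K_A − K_B)/(3270 − 2670) = 21059.8/600 = 35.1 km.

35.1 km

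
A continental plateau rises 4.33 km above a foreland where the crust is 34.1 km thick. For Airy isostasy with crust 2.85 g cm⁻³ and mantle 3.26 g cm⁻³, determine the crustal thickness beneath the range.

68.5 km

Root depth r = h ρ_c / (ρ_m − ρ_c) = 4.33 km × 2.85 / 0.41 = 30.1 km.
Total thickness = T + h + r = 34.1 km + 4.33 km + 30.1 km = 68.5 km.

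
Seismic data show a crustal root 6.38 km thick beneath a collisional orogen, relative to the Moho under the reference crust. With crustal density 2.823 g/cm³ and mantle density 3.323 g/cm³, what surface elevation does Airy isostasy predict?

1.13 km

For local isostatic compensation: ρ_c h = (ρ_m − ρ_c) r.
h = r (ρ_m − ρ_c) / ρ_c = 6.38 km × (3.323 − 2.823) / 2.823 = 1.13 km.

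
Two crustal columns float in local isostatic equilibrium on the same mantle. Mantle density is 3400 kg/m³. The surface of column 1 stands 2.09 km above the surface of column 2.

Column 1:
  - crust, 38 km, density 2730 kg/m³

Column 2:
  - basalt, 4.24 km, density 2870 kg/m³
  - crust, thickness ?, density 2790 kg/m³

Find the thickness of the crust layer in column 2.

Take the compensation level at the base of the deeper column (depth z_c below the surface of column 1) and equate Σ ρ_i t_i down to z_c; mantle fills any gap and the z_c terms cancel.
Column 1: 38×2730 + (z_c − 38)×3400
Column 2: 2.09×0 + 4.24×2870 + x×2790 + (z_c − 2.09 − 4.24 − x)×3400
The z_c×3400 term appears on both sides and cancels. Collect the known terms of each column as K = Σ(ρt)_known − 3400 × (depth of known layers): K_1 = 103740 − 3400×38 = −25460; K_2 = 12168.8 − 3400×(2.09 + 4.24) = −9353.2.
Balance: K_1 = K_2 − x×(3400 − 2790), so x = (K_2 − K_1)/(3400 − 2790) = 16106.8/610 = 26.4 km.

26.4 km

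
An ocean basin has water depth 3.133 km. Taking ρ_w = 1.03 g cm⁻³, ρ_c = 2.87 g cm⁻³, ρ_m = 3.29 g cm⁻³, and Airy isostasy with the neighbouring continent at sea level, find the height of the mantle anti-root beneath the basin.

13.7 km

By Archimedes' principle applied to the lithosphere: replacing crust with seawater at the top is compensated by replacing crust with mantle at the base: d (ρ_c − ρ_w) = a (ρ_m − ρ_c).
a = d (ρ_c − ρ_w)/(ρ_m − ρ_c) = 3.133 km × 1.84/0.42 = 13.7 km.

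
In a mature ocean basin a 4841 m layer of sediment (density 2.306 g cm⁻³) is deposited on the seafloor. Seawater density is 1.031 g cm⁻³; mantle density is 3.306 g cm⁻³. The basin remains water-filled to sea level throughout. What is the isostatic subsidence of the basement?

Submarine loading: the sediment displaces seawater, and the subsidence is in turn flooded, so s (ρ_m − ρ_w) = t (ρ_sed − ρ_w).
s = 4841 m × (2.306 − 1.031) / (3.306 − 1.031) = 2710 m.

2710 m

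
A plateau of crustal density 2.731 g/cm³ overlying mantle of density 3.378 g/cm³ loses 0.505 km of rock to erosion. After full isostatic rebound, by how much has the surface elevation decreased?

Rebound u = e ρ_c/ρ_m = 0.505 km × 2.731/3.378 = 0.4083 km.
Net surface drop = e − u = 0.505 km − 0.4083 km = e (ρ_m − ρ_c)/ρ_m = 0.0967 km.

0.0967 km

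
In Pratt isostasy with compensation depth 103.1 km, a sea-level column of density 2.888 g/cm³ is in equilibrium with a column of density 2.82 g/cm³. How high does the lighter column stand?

2.49 km

ρ_ref D = ρ (D + h) → h = D (ρ_ref − ρ)/ρ.
h = 103.1 km × (2.888 − 2.82)/2.82 = 2.49 km.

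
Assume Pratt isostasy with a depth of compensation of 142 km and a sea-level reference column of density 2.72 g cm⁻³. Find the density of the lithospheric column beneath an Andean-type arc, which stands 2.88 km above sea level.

2.67 g cm⁻³

Pratt balance: ρ_ref D = ρ (D + h).
ρ = ρ_ref D/(D + h) = 2.72 × 142 km/(142 km + 2.88 km) = 2.67 g cm⁻³.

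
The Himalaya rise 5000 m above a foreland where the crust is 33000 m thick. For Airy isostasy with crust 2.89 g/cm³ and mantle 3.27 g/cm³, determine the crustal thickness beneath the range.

Root depth r = h ρ_c / (ρ_m − ρ_c) = 5000 m × 2.89 / 0.38 = 38030 m.
Total thickness = T + h + r = 33000 m + 5000 m + 38030 m = 76000 m.

76000 m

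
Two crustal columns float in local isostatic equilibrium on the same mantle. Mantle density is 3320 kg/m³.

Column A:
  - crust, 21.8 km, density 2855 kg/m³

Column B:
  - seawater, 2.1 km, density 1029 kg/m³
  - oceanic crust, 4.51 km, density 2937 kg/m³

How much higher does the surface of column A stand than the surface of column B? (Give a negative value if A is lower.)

For any compensation level in the mantle, the mantle terms cancel and isostasy reduces to e = (Σt_A − Σt_B) − (Σ(ρt)_A − Σ(ρt)_B) / ρ_m.
Σt_A = 21.8 km; Σt_B = 6.61 km; Σ(ρt)_A = 62239; Σ(ρt)_B = 15406.77 (in km·kg/m³).
e = (21.8 − 6.61) − (62239 − 15406.77) / 3320 = 1.08 km.

1.08 km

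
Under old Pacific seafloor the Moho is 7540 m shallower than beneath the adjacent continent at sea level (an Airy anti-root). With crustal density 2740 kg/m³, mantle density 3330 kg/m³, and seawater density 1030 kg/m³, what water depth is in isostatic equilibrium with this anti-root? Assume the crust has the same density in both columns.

Replacing a thickness d of crust by seawater at the top must be balanced by replacing crust with mantle at the base: d (ρ_c − ρ_w) = a (ρ_m − ρ_c).
d = a (ρ_m − ρ_c)/(ρ_c − ρ_w) = 7540 m × 590/1710 = 2600 m.

2600 m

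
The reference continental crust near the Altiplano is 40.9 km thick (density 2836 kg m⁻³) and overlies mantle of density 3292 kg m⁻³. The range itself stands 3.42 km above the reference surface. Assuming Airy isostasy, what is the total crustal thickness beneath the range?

65.6 km

Root depth r = h ρ_c / (ρ_m − ρ_c) = 3.42 km × 2836 / 456 = 21.27 km.
Total thickness = T + h + r = 40.9 km + 3.42 km + 21.27 km = 65.6 km.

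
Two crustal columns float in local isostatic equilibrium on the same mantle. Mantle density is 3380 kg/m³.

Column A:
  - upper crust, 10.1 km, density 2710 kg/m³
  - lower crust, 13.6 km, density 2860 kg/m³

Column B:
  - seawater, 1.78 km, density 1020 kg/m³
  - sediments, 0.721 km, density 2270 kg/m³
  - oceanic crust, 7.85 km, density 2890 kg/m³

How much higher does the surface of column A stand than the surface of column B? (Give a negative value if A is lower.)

For any compensation level in the mantle, the mantle terms cancel and isostasy reduces to e = (Σt_A − Σt_B) − (Σ(ρt)_A − Σ(ρt)_B) / ρ_m.
Σt_A = 23.7 km; Σt_B = 10.351 km; Σ(ρt)_A = 66267; Σ(ρt)_B = 26138.77 (in km·kg/m³).
e = (23.7 − 10.351) − (66267 − 26138.77) / 3380 = 1.48 km.

1.48 km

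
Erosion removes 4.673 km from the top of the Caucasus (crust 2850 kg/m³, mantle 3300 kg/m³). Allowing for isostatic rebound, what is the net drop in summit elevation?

Rebound u = e ρ_c/ρ_m = 4.673 km × 2850/3300 = 4.036 km.
Net surface drop = e − u = 4.673 km − 4.036 km = e (ρ_m − ρ_c)/ρ_m = 0.637 km.

0.637 km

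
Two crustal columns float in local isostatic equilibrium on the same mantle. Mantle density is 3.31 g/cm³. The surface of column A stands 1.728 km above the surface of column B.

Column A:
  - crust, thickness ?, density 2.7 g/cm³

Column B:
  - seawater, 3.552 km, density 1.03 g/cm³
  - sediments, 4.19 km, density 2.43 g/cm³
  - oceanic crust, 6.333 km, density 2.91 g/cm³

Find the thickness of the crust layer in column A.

32.9 km

Take the compensation level at the base of the deeper column (depth z_c below the surface of column A) and equate Σ ρ_i t_i down to z_c; mantle fills any gap and the z_c terms cancel.
Column A: x×2.7 + (z_c − 0 − x)×3.31
Column B: 1.728×0 + 3.552×1.03 + 4.19×2.43 + 6.333×2.91 + (z_c − 1.728 − 14.075)×3.31
The z_c×3.31 term appears on both sides and cancels. Collect the known terms of each column as K = Σ(ρt)_known − 3.31 × (depth of known layers): K_A = 0 − 3.31×0 = 0; K_B = 32.26929 − 3.31×(1.728 + 14.075) = −20.03864.
Balance: K_A − x×(3.31 − 2.7) = K_B, so x = (K_A − K_B)/(3.31 − 2.7) = 20.0386/0.61 = 32.9 km.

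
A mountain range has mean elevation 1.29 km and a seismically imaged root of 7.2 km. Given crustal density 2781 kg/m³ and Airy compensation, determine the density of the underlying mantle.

3280 kg/m³

Airy balance: ρ_c h = (ρ_m − ρ_c) r → ρ_m = ρ_c (1 + h/r).
ρ_m = 2781 × (1 + 1.29 km/7.2 km) = 3280 kg/m³.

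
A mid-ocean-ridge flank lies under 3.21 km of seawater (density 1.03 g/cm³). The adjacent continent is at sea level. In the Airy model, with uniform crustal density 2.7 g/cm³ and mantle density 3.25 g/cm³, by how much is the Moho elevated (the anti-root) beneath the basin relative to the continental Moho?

Balancing pressure at the compensation depth: replacing crust with seawater at the top is compensated by replacing crust with mantle at the base: d (ρ_c − ρ_w) = a (ρ_m − ρ_c).
a = d (ρ_c − ρ_w)/(ρ_m − ρ_c) = 3.21 km × 1.67/0.55 = 9.75 km.

9.75 km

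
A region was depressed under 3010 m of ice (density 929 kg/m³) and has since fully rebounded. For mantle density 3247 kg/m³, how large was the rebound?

861 m

Removing the load lets mantle flow back in; uplift u satisfies ρ_ice t = ρ_m u.
u = t ρ_ice/ρ_m = 3010 m × 929/3247 = 861 m.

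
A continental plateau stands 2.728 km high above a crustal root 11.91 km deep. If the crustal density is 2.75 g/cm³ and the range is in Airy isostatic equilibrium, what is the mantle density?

Airy balance: ρ_c h = (ρ_m − ρ_c) r → ρ_m = ρ_c (1 + h/r).
ρ_m = 2.75 × (1 + 2.728 km/11.91 km) = 3.38 g/cm³.

3.38 g/cm³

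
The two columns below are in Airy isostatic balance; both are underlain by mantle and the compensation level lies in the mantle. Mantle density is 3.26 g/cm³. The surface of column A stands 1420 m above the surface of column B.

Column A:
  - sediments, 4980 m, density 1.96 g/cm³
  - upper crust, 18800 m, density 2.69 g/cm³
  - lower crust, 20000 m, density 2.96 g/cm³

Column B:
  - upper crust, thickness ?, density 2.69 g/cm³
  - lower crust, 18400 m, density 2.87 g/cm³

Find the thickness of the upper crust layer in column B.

Take the compensation level at the base of the deeper column (depth z_c below the surface of column A) and equate Σ ρ_i t_i down to z_c; mantle fills any gap and the z_c terms cancel.
Column A: 4980×1.96 + 18800×2.69 + 20000×2.96 + (z_c − 43780)×3.26
Column B: 1420×0 + x×2.69 + 18400×2.87 + (z_c − 1420 − 18400 − x)×3.26
The z_c×3.26 term appears on both sides and cancels. Collect the known terms of each column as K = Σ(ρt)_known − 3.26 × (depth of known layers): K_A = 119532.8 − 3.26×43780 = −23190; K_B = 52808 − 3.26×(1420 + 18400) = −11805.2.
Balance: K_A = K_B − x×(3.26 − 2.69), so x = (K_B − K_A)/(3.26 − 2.69) = 11384.8/0.57 = 20000 m.

20000 m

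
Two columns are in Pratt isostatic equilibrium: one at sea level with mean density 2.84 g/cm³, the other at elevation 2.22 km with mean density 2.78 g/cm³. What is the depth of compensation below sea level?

ρ_ref D = ρ (D + h) → D (ρ_ref − ρ) = ρ h.
D = ρ h/(ρ_ref − ρ) = 2.78 × 2.22 km/(2.84 − 2.78) = 103 km.

103 km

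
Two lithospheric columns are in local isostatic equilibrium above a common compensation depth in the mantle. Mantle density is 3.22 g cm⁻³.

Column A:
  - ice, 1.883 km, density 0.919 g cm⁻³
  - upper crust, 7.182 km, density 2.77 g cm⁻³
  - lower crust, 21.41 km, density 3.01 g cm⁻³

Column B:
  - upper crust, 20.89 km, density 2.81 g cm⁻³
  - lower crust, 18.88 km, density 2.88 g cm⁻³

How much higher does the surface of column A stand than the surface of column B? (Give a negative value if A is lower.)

−0.908 km

For any compensation level in the mantle, the mantle terms cancel and isostasy reduces to e = (Σt_A − Σt_B) − (Σ(ρt)_A − Σ(ρt)_B) / ρ_m.
Σt_A = 30.475 km; Σt_B = 39.77 km; Σ(ρt)_A = 86.068717; Σ(ρt)_B = 113.0753 (in km·g cm⁻³).
e = (30.475 − 39.77) − (86.068717 − 113.0753) / 3.22 = −0.908 km.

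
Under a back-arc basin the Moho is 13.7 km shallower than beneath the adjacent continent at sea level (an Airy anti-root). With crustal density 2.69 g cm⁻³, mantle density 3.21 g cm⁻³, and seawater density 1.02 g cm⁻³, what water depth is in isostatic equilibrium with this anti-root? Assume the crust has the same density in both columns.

Replacing a thickness d of crust by seawater at the top must be balanced by replacing crust with mantle at the base: d (ρ_c − ρ_w) = a (ρ_m − ρ_c).
d = a (ρ_m − ρ_c)/(ρ_c − ρ_w) = 13.7 km × 0.52/1.67 = 4.27 km.

4.27 km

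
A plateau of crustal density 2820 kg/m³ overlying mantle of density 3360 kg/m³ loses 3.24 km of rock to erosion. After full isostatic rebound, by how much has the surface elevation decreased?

0.521 km

Rebound u = e ρ_c/ρ_m = 3.24 km × 2820/3360 = 2.719 km.
Net surface drop = e − u = 3.24 km − 2.719 km = e (ρ_m − ρ_c)/ρ_m = 0.521 km.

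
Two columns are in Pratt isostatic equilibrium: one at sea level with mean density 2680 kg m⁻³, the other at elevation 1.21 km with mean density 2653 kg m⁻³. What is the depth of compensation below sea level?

ρ_ref D = ρ (D + h) → D (ρ_ref − ρ) = ρ h.
D = ρ h/(ρ_ref − ρ) = 2653 × 1.21 km/(2680 − 2653) = 119 km.

119 km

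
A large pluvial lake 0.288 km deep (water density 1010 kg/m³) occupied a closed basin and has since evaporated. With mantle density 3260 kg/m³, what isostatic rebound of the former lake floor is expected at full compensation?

u = d ρ_w/ρ_m = 0.288 km × 1010/3260 = 0.0892 km.

0.0892 km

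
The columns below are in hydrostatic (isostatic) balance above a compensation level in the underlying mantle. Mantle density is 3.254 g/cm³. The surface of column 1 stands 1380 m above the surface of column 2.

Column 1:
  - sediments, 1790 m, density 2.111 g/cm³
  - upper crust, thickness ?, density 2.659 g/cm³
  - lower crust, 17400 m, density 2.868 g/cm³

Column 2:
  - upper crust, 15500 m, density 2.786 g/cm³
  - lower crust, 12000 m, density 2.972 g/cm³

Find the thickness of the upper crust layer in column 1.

10700 m

Take the compensation level at the base of the deeper column (depth z_c below the surface of column 1) and equate Σ ρ_i t_i down to z_c; mantle fills any gap and the z_c terms cancel.
Column 1: 1790×2.111 + x×2.659 + 17400×2.868 + (z_c − 19190 − x)×3.254
Column 2: 1380×0 + 15500×2.786 + 12000×2.972 + (z_c − 1380 − 27500)×3.254
The z_c×3.254 term appears on both sides and cancels. Collect the known terms of each column as K = Σ(ρt)_known − 3.254 × (depth of known layers): K_1 = 53681.89 − 3.254×19190 = −8762.37; K_2 = 78847 − 3.254×(1380 + 27500) = −15128.52.
Balance: K_1 − x×(3.254 − 2.659) = K_2, so x = (K_1 − K_2)/(3.254 − 2.659) = 6366.15/0.595 = 10700 m.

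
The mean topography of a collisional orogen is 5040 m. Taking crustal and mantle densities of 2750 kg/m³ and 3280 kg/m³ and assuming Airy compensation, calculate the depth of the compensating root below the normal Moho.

26200 m

For local isostatic compensation: the weight of the topography is balanced by the buoyancy of the root, ρ_c h = (ρ_m − ρ_c) r.
r = h · ρ_c / (ρ_m − ρ_c) = 5040 m × 2750 / (3280 − 2750) = 26200 m.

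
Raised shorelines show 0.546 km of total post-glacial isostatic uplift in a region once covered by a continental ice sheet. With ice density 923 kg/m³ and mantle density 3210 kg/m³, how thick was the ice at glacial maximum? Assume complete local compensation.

1.9 km

u = t ρ_ice/ρ_m → t = u ρ_m/ρ_ice = 0.546 km × 3210/923 = 1.9 km.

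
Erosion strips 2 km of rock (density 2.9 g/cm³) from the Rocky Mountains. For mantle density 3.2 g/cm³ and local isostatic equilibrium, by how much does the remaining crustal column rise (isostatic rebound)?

1.81 km

Unloading: uplift u = e ρ_c/ρ_m = 2 km × 2.9/3.2 = 1.81 km.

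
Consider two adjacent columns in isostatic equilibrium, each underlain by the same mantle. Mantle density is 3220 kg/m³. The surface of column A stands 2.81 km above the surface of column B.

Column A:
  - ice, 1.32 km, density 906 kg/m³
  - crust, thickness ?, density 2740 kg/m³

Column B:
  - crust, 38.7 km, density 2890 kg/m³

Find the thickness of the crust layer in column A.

Take the compensation level at the base of the deeper column (depth z_c below the surface of column A) and equate Σ ρ_i t_i down to z_c; mantle fills any gap and the z_c terms cancel.
Column A: 1.32×906 + x×2740 + (z_c − 1.32 − x)×3220
Column B: 2.81×0 + 38.7×2890 + (z_c − 2.81 − 38.7)×3220
The z_c×3220 term appears on both sides and cancels. Collect the known terms of each column as K = Σ(ρt)_known − 3220 × (depth of known layers): K_A = 1195.92 − 3220×1.32 = −3054.48; K_B = 111843 − 3220×(2.81 + 38.7) = −21819.2.
Balance: K_A − x×(3220 − 2740) = K_B, so x = (K_A − K_B)/(3220 − 2740) = 18764.7/480 = 39.1 km.

39.1 km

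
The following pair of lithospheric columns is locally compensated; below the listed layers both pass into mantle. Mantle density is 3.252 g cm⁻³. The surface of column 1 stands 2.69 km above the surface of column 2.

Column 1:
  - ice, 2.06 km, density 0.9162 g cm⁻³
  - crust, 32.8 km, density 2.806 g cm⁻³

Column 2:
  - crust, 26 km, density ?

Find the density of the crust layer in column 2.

Take the compensation level at the base of the deeper column (depth z_c below the surface of column 1) and equate Σ ρ_i t_i down to z_c; mantle fills any gap and the z_c terms cancel.
Column 1: 2.06×0.9162 + 32.8×2.806 + (z_c − 34.86)×3.252
Column 2: 2.69×0 + 26×ρ + (z_c − 2.69 − 26)×3.252
The z_c×3.252 term appears on both sides and cancels. Collect the known terms of each column as K = Σ(ρt)_known − 3.252 × (depth of known layers): K_1 = 93.924172 − 3.252×34.86 = −19.440548; K_2 = 0 − 3.252×(2.69 + 26) = −93.29988.
Balance: K_1 = K_2 + 26×ρ, so ρ = (K_1 − K_2)/26 = 73.8593/26 = 2.84 g cm⁻³.

2.84 g cm⁻³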